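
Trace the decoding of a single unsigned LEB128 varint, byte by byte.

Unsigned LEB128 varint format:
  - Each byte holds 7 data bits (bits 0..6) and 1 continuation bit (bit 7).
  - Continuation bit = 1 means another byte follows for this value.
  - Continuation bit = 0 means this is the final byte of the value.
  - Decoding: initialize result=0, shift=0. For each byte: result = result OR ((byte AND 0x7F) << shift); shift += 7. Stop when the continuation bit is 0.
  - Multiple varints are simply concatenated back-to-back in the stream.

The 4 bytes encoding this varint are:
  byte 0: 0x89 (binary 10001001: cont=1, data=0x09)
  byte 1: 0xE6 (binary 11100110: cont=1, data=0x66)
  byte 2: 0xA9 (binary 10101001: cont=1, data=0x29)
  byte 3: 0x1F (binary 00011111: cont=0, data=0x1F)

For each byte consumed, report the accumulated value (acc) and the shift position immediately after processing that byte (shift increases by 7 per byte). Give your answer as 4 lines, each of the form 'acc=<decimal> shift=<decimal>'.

byte 0=0x89: payload=0x09=9, contrib = 9<<0 = 9; acc -> 9, shift -> 7
byte 1=0xE6: payload=0x66=102, contrib = 102<<7 = 13056; acc -> 13065, shift -> 14
byte 2=0xA9: payload=0x29=41, contrib = 41<<14 = 671744; acc -> 684809, shift -> 21
byte 3=0x1F: payload=0x1F=31, contrib = 31<<21 = 65011712; acc -> 65696521, shift -> 28

Answer: acc=9 shift=7
acc=13065 shift=14
acc=684809 shift=21
acc=65696521 shift=28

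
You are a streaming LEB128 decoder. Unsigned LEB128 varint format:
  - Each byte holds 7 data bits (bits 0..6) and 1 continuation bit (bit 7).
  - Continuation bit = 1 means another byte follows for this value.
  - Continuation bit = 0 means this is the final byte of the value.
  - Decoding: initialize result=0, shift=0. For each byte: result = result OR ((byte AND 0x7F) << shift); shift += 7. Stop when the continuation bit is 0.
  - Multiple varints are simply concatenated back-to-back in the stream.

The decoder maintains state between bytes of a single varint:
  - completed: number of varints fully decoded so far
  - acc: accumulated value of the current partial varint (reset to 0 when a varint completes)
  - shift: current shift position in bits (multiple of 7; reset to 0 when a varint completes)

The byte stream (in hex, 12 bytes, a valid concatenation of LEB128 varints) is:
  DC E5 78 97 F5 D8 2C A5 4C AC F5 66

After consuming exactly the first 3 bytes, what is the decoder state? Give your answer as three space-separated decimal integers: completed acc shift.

byte[0]=0xDC cont=1 payload=0x5C: acc |= 92<<0 -> completed=0 acc=92 shift=7
byte[1]=0xE5 cont=1 payload=0x65: acc |= 101<<7 -> completed=0 acc=13020 shift=14
byte[2]=0x78 cont=0 payload=0x78: varint #1 complete (value=1979100); reset -> completed=1 acc=0 shift=0

Answer: 1 0 0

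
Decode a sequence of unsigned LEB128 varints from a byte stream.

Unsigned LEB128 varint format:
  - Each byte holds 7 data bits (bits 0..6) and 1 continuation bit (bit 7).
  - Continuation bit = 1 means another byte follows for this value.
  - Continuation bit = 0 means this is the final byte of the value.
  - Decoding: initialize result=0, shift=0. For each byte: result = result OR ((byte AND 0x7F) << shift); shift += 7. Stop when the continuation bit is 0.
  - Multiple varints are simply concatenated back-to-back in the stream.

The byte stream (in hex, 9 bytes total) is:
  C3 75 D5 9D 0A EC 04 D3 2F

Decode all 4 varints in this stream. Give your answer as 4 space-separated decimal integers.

Answer: 15043 167637 620 6099

Derivation:
  byte[0]=0xC3 cont=1 payload=0x43=67: acc |= 67<<0 -> acc=67 shift=7
  byte[1]=0x75 cont=0 payload=0x75=117: acc |= 117<<7 -> acc=15043 shift=14 [end]
Varint 1: bytes[0:2] = C3 75 -> value 15043 (2 byte(s))
  byte[2]=0xD5 cont=1 payload=0x55=85: acc |= 85<<0 -> acc=85 shift=7
  byte[3]=0x9D cont=1 payload=0x1D=29: acc |= 29<<7 -> acc=3797 shift=14
  byte[4]=0x0A cont=0 payload=0x0A=10: acc |= 10<<14 -> acc=167637 shift=21 [end]
Varint 2: bytes[2:5] = D5 9D 0A -> value 167637 (3 byte(s))
  byte[5]=0xEC cont=1 payload=0x6C=108: acc |= 108<<0 -> acc=108 shift=7
  byte[6]=0x04 cont=0 payload=0x04=4: acc |= 4<<7 -> acc=620 shift=14 [end]
Varint 3: bytes[5:7] = EC 04 -> value 620 (2 byte(s))
  byte[7]=0xD3 cont=1 payload=0x53=83: acc |= 83<<0 -> acc=83 shift=7
  byte[8]=0x2F cont=0 payload=0x2F=47: acc |= 47<<7 -> acc=6099 shift=14 [end]
Varint 4: bytes[7:9] = D3 2F -> value 6099 (2 byte(s))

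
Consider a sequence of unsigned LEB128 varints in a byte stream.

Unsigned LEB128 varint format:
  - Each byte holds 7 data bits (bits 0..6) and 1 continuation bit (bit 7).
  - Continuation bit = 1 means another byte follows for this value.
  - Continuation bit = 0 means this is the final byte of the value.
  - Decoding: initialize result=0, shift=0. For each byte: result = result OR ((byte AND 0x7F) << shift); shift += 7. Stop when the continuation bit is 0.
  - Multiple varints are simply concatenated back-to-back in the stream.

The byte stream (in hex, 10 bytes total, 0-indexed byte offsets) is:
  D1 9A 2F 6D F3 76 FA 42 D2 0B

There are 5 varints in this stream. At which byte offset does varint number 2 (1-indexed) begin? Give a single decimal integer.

Answer: 3

Derivation:
  byte[0]=0xD1 cont=1 payload=0x51=81: acc |= 81<<0 -> acc=81 shift=7
  byte[1]=0x9A cont=1 payload=0x1A=26: acc |= 26<<7 -> acc=3409 shift=14
  byte[2]=0x2F cont=0 payload=0x2F=47: acc |= 47<<14 -> acc=773457 shift=21 [end]
Varint 1: bytes[0:3] = D1 9A 2F -> value 773457 (3 byte(s))
  byte[3]=0x6D cont=0 payload=0x6D=109: acc |= 109<<0 -> acc=109 shift=7 [end]
Varint 2: bytes[3:4] = 6D -> value 109 (1 byte(s))
  byte[4]=0xF3 cont=1 payload=0x73=115: acc |= 115<<0 -> acc=115 shift=7
  byte[5]=0x76 cont=0 payload=0x76=118: acc |= 118<<7 -> acc=15219 shift=14 [end]
Varint 3: bytes[4:6] = F3 76 -> value 15219 (2 byte(s))
  byte[6]=0xFA cont=1 payload=0x7A=122: acc |= 122<<0 -> acc=122 shift=7
  byte[7]=0x42 cont=0 payload=0x42=66: acc |= 66<<7 -> acc=8570 shift=14 [end]
Varint 4: bytes[6:8] = FA 42 -> value 8570 (2 byte(s))
  byte[8]=0xD2 cont=1 payload=0x52=82: acc |= 82<<0 -> acc=82 shift=7
  byte[9]=0x0B cont=0 payload=0x0B=11: acc |= 11<<7 -> acc=1490 shift=14 [end]
Varint 5: bytes[8:10] = D2 0B -> value 1490 (2 byte(s))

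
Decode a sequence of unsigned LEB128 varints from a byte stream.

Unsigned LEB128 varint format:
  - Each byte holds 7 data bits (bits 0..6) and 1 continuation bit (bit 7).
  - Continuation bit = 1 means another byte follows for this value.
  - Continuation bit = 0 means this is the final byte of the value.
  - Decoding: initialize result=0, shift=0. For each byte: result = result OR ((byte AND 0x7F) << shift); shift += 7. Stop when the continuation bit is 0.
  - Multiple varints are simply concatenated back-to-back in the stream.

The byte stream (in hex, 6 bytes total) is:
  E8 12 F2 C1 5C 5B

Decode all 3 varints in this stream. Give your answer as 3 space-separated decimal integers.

Answer: 2408 1515762 91

Derivation:
  byte[0]=0xE8 cont=1 payload=0x68=104: acc |= 104<<0 -> acc=104 shift=7
  byte[1]=0x12 cont=0 payload=0x12=18: acc |= 18<<7 -> acc=2408 shift=14 [end]
Varint 1: bytes[0:2] = E8 12 -> value 2408 (2 byte(s))
  byte[2]=0xF2 cont=1 payload=0x72=114: acc |= 114<<0 -> acc=114 shift=7
  byte[3]=0xC1 cont=1 payload=0x41=65: acc |= 65<<7 -> acc=8434 shift=14
  byte[4]=0x5C cont=0 payload=0x5C=92: acc |= 92<<14 -> acc=1515762 shift=21 [end]
Varint 2: bytes[2:5] = F2 C1 5C -> value 1515762 (3 byte(s))
  byte[5]=0x5B cont=0 payload=0x5B=91: acc |= 91<<0 -> acc=91 shift=7 [end]
Varint 3: bytes[5:6] = 5B -> value 91 (1 byte(s))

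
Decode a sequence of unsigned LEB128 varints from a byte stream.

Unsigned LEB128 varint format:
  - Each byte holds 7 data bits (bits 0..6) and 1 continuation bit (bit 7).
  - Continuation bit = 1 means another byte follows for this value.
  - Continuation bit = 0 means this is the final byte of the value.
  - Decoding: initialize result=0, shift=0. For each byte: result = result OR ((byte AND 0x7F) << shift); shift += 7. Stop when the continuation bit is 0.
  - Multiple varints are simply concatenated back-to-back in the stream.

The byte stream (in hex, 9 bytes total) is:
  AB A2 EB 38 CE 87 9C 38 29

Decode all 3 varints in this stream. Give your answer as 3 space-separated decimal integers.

Answer: 119197995 117900238 41

Derivation:
  byte[0]=0xAB cont=1 payload=0x2B=43: acc |= 43<<0 -> acc=43 shift=7
  byte[1]=0xA2 cont=1 payload=0x22=34: acc |= 34<<7 -> acc=4395 shift=14
  byte[2]=0xEB cont=1 payload=0x6B=107: acc |= 107<<14 -> acc=1757483 shift=21
  byte[3]=0x38 cont=0 payload=0x38=56: acc |= 56<<21 -> acc=119197995 shift=28 [end]
Varint 1: bytes[0:4] = AB A2 EB 38 -> value 119197995 (4 byte(s))
  byte[4]=0xCE cont=1 payload=0x4E=78: acc |= 78<<0 -> acc=78 shift=7
  byte[5]=0x87 cont=1 payload=0x07=7: acc |= 7<<7 -> acc=974 shift=14
  byte[6]=0x9C cont=1 payload=0x1C=28: acc |= 28<<14 -> acc=459726 shift=21
  byte[7]=0x38 cont=0 payload=0x38=56: acc |= 56<<21 -> acc=117900238 shift=28 [end]
Varint 2: bytes[4:8] = CE 87 9C 38 -> value 117900238 (4 byte(s))
  byte[8]=0x29 cont=0 payload=0x29=41: acc |= 41<<0 -> acc=41 shift=7 [end]
Varint 3: bytes[8:9] = 29 -> value 41 (1 byte(s))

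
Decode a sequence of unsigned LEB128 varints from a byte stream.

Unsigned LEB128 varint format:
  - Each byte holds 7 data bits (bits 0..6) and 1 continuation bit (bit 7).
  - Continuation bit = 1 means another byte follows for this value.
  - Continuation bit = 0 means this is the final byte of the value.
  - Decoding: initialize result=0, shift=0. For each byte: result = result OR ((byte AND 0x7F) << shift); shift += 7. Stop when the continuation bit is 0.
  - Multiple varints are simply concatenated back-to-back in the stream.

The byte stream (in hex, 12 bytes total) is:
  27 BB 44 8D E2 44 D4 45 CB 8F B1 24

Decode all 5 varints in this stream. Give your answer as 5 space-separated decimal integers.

Answer: 39 8763 1126669 8916 76302283

Derivation:
  byte[0]=0x27 cont=0 payload=0x27=39: acc |= 39<<0 -> acc=39 shift=7 [end]
Varint 1: bytes[0:1] = 27 -> value 39 (1 byte(s))
  byte[1]=0xBB cont=1 payload=0x3B=59: acc |= 59<<0 -> acc=59 shift=7
  byte[2]=0x44 cont=0 payload=0x44=68: acc |= 68<<7 -> acc=8763 shift=14 [end]
Varint 2: bytes[1:3] = BB 44 -> value 8763 (2 byte(s))
  byte[3]=0x8D cont=1 payload=0x0D=13: acc |= 13<<0 -> acc=13 shift=7
  byte[4]=0xE2 cont=1 payload=0x62=98: acc |= 98<<7 -> acc=12557 shift=14
  byte[5]=0x44 cont=0 payload=0x44=68: acc |= 68<<14 -> acc=1126669 shift=21 [end]
Varint 3: bytes[3:6] = 8D E2 44 -> value 1126669 (3 byte(s))
  byte[6]=0xD4 cont=1 payload=0x54=84: acc |= 84<<0 -> acc=84 shift=7
  byte[7]=0x45 cont=0 payload=0x45=69: acc |= 69<<7 -> acc=8916 shift=14 [end]
Varint 4: bytes[6:8] = D4 45 -> value 8916 (2 byte(s))
  byte[8]=0xCB cont=1 payload=0x4B=75: acc |= 75<<0 -> acc=75 shift=7
  byte[9]=0x8F cont=1 payload=0x0F=15: acc |= 15<<7 -> acc=1995 shift=14
  byte[10]=0xB1 cont=1 payload=0x31=49: acc |= 49<<14 -> acc=804811 shift=21
  byte[11]=0x24 cont=0 payload=0x24=36: acc |= 36<<21 -> acc=76302283 shift=28 [end]
Varint 5: bytes[8:12] = CB 8F B1 24 -> value 76302283 (4 byte(s))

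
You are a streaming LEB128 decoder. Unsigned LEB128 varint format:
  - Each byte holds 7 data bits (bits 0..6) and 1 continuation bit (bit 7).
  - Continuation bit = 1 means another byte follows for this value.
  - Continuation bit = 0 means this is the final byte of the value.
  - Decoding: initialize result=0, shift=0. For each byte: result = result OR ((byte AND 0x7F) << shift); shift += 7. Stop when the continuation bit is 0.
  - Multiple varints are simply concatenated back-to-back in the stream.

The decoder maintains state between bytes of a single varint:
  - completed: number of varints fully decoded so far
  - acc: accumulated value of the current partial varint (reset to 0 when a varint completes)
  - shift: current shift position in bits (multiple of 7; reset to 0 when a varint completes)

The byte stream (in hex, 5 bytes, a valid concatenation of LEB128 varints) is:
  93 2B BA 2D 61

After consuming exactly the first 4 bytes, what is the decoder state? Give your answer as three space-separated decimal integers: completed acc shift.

byte[0]=0x93 cont=1 payload=0x13: acc |= 19<<0 -> completed=0 acc=19 shift=7
byte[1]=0x2B cont=0 payload=0x2B: varint #1 complete (value=5523); reset -> completed=1 acc=0 shift=0
byte[2]=0xBA cont=1 payload=0x3A: acc |= 58<<0 -> completed=1 acc=58 shift=7
byte[3]=0x2D cont=0 payload=0x2D: varint #2 complete (value=5818); reset -> completed=2 acc=0 shift=0

Answer: 2 0 0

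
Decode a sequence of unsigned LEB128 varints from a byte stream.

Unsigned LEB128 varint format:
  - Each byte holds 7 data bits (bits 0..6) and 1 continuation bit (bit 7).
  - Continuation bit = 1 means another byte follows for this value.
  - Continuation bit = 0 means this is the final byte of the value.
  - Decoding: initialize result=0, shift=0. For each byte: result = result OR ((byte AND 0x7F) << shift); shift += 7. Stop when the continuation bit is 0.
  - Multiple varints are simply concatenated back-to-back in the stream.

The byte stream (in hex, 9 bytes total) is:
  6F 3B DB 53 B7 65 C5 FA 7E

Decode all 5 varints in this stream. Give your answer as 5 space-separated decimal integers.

Answer: 111 59 10715 12983 2080069

Derivation:
  byte[0]=0x6F cont=0 payload=0x6F=111: acc |= 111<<0 -> acc=111 shift=7 [end]
Varint 1: bytes[0:1] = 6F -> value 111 (1 byte(s))
  byte[1]=0x3B cont=0 payload=0x3B=59: acc |= 59<<0 -> acc=59 shift=7 [end]
Varint 2: bytes[1:2] = 3B -> value 59 (1 byte(s))
  byte[2]=0xDB cont=1 payload=0x5B=91: acc |= 91<<0 -> acc=91 shift=7
  byte[3]=0x53 cont=0 payload=0x53=83: acc |= 83<<7 -> acc=10715 shift=14 [end]
Varint 3: bytes[2:4] = DB 53 -> value 10715 (2 byte(s))
  byte[4]=0xB7 cont=1 payload=0x37=55: acc |= 55<<0 -> acc=55 shift=7
  byte[5]=0x65 cont=0 payload=0x65=101: acc |= 101<<7 -> acc=12983 shift=14 [end]
Varint 4: bytes[4:6] = B7 65 -> value 12983 (2 byte(s))
  byte[6]=0xC5 cont=1 payload=0x45=69: acc |= 69<<0 -> acc=69 shift=7
  byte[7]=0xFA cont=1 payload=0x7A=122: acc |= 122<<7 -> acc=15685 shift=14
  byte[8]=0x7E cont=0 payload=0x7E=126: acc |= 126<<14 -> acc=2080069 shift=21 [end]
Varint 5: bytes[6:9] = C5 FA 7E -> value 2080069 (3 byte(s))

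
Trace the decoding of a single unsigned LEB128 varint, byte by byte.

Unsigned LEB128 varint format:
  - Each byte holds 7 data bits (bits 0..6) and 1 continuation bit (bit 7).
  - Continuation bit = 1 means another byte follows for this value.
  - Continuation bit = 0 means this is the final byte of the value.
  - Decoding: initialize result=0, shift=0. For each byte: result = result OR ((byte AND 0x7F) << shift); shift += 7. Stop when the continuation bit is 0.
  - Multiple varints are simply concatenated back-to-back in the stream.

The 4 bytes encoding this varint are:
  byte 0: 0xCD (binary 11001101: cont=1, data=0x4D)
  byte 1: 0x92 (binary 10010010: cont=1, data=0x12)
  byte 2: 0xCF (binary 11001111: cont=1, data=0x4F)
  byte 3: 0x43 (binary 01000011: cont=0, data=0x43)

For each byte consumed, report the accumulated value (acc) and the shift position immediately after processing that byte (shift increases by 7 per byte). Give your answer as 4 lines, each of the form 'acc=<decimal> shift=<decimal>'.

byte 0=0xCD: payload=0x4D=77, contrib = 77<<0 = 77; acc -> 77, shift -> 7
byte 1=0x92: payload=0x12=18, contrib = 18<<7 = 2304; acc -> 2381, shift -> 14
byte 2=0xCF: payload=0x4F=79, contrib = 79<<14 = 1294336; acc -> 1296717, shift -> 21
byte 3=0x43: payload=0x43=67, contrib = 67<<21 = 140509184; acc -> 141805901, shift -> 28

Answer: acc=77 shift=7
acc=2381 shift=14
acc=1296717 shift=21
acc=141805901 shift=28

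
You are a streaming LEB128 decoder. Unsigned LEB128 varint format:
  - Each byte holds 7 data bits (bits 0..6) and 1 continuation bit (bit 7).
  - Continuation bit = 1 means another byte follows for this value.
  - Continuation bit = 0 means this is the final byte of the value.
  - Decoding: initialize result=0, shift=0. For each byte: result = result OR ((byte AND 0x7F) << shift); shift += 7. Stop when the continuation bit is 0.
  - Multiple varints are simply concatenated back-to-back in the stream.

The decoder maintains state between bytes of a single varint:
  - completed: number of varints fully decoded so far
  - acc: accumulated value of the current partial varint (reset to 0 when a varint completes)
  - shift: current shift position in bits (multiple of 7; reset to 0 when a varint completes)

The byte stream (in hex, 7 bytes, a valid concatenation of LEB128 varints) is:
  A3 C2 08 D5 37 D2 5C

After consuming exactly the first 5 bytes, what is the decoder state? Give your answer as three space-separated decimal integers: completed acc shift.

Answer: 2 0 0

Derivation:
byte[0]=0xA3 cont=1 payload=0x23: acc |= 35<<0 -> completed=0 acc=35 shift=7
byte[1]=0xC2 cont=1 payload=0x42: acc |= 66<<7 -> completed=0 acc=8483 shift=14
byte[2]=0x08 cont=0 payload=0x08: varint #1 complete (value=139555); reset -> completed=1 acc=0 shift=0
byte[3]=0xD5 cont=1 payload=0x55: acc |= 85<<0 -> completed=1 acc=85 shift=7
byte[4]=0x37 cont=0 payload=0x37: varint #2 complete (value=7125); reset -> completed=2 acc=0 shift=0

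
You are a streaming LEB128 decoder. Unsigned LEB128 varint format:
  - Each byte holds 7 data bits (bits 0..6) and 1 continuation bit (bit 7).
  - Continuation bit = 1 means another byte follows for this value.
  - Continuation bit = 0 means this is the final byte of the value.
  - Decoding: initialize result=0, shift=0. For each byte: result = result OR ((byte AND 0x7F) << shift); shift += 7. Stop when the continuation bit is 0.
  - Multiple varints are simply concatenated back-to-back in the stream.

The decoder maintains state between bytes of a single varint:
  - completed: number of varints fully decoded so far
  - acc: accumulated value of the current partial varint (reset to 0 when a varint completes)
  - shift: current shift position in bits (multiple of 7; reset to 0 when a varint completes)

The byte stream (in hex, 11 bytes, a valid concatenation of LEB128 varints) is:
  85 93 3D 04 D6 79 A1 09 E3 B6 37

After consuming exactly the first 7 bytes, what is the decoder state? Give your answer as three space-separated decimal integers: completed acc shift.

Answer: 3 33 7

Derivation:
byte[0]=0x85 cont=1 payload=0x05: acc |= 5<<0 -> completed=0 acc=5 shift=7
byte[1]=0x93 cont=1 payload=0x13: acc |= 19<<7 -> completed=0 acc=2437 shift=14
byte[2]=0x3D cont=0 payload=0x3D: varint #1 complete (value=1001861); reset -> completed=1 acc=0 shift=0
byte[3]=0x04 cont=0 payload=0x04: varint #2 complete (value=4); reset -> completed=2 acc=0 shift=0
byte[4]=0xD6 cont=1 payload=0x56: acc |= 86<<0 -> completed=2 acc=86 shift=7
byte[5]=0x79 cont=0 payload=0x79: varint #3 complete (value=15574); reset -> completed=3 acc=0 shift=0
byte[6]=0xA1 cont=1 payload=0x21: acc |= 33<<0 -> completed=3 acc=33 shift=7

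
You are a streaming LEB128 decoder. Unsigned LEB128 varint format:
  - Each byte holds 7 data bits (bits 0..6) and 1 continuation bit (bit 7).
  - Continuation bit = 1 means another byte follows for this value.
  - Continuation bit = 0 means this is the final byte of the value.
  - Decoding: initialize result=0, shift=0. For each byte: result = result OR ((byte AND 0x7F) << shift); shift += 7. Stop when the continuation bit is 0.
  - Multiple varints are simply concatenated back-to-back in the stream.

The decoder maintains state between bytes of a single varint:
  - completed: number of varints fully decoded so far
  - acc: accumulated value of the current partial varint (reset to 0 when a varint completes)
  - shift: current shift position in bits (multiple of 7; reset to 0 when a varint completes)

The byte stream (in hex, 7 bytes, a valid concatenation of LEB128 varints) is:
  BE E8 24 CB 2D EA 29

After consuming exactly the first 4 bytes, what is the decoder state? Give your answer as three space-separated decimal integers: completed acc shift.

byte[0]=0xBE cont=1 payload=0x3E: acc |= 62<<0 -> completed=0 acc=62 shift=7
byte[1]=0xE8 cont=1 payload=0x68: acc |= 104<<7 -> completed=0 acc=13374 shift=14
byte[2]=0x24 cont=0 payload=0x24: varint #1 complete (value=603198); reset -> completed=1 acc=0 shift=0
byte[3]=0xCB cont=1 payload=0x4B: acc |= 75<<0 -> completed=1 acc=75 shift=7

Answer: 1 75 7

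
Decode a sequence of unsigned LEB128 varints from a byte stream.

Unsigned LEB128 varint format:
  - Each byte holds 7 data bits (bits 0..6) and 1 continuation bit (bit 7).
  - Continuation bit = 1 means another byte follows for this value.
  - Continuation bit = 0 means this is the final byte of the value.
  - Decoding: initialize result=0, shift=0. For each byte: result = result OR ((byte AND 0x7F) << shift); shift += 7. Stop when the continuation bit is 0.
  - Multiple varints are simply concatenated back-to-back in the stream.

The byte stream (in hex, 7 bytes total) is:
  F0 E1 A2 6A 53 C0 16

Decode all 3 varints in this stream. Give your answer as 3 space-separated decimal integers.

Answer: 222867696 83 2880

Derivation:
  byte[0]=0xF0 cont=1 payload=0x70=112: acc |= 112<<0 -> acc=112 shift=7
  byte[1]=0xE1 cont=1 payload=0x61=97: acc |= 97<<7 -> acc=12528 shift=14
  byte[2]=0xA2 cont=1 payload=0x22=34: acc |= 34<<14 -> acc=569584 shift=21
  byte[3]=0x6A cont=0 payload=0x6A=106: acc |= 106<<21 -> acc=222867696 shift=28 [end]
Varint 1: bytes[0:4] = F0 E1 A2 6A -> value 222867696 (4 byte(s))
  byte[4]=0x53 cont=0 payload=0x53=83: acc |= 83<<0 -> acc=83 shift=7 [end]
Varint 2: bytes[4:5] = 53 -> value 83 (1 byte(s))
  byte[5]=0xC0 cont=1 payload=0x40=64: acc |= 64<<0 -> acc=64 shift=7
  byte[6]=0x16 cont=0 payload=0x16=22: acc |= 22<<7 -> acc=2880 shift=14 [end]
Varint 3: bytes[5:7] = C0 16 -> value 2880 (2 byte(s))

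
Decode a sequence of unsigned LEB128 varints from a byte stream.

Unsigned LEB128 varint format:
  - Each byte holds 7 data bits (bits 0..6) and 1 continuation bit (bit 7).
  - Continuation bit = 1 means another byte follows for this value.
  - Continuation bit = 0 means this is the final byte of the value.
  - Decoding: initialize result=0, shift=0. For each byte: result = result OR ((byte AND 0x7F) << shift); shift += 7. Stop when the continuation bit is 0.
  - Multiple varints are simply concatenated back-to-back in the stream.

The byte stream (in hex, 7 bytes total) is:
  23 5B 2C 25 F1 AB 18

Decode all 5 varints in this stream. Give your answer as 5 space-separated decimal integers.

  byte[0]=0x23 cont=0 payload=0x23=35: acc |= 35<<0 -> acc=35 shift=7 [end]
Varint 1: bytes[0:1] = 23 -> value 35 (1 byte(s))
  byte[1]=0x5B cont=0 payload=0x5B=91: acc |= 91<<0 -> acc=91 shift=7 [end]
Varint 2: bytes[1:2] = 5B -> value 91 (1 byte(s))
  byte[2]=0x2C cont=0 payload=0x2C=44: acc |= 44<<0 -> acc=44 shift=7 [end]
Varint 3: bytes[2:3] = 2C -> value 44 (1 byte(s))
  byte[3]=0x25 cont=0 payload=0x25=37: acc |= 37<<0 -> acc=37 shift=7 [end]
Varint 4: bytes[3:4] = 25 -> value 37 (1 byte(s))
  byte[4]=0xF1 cont=1 payload=0x71=113: acc |= 113<<0 -> acc=113 shift=7
  byte[5]=0xAB cont=1 payload=0x2B=43: acc |= 43<<7 -> acc=5617 shift=14
  byte[6]=0x18 cont=0 payload=0x18=24: acc |= 24<<14 -> acc=398833 shift=21 [end]
Varint 5: bytes[4:7] = F1 AB 18 -> value 398833 (3 byte(s))

Answer: 35 91 44 37 398833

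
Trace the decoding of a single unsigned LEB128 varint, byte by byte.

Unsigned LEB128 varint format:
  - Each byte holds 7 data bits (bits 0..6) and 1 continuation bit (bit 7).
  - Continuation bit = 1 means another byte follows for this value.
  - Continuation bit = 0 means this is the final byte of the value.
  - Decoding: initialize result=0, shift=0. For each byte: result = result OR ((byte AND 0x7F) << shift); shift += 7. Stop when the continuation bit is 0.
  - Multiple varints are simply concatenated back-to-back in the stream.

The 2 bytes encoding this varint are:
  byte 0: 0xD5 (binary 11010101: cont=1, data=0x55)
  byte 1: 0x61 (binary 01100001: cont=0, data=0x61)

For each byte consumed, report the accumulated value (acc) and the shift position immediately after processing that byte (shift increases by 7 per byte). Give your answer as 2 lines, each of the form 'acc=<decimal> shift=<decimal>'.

byte 0=0xD5: payload=0x55=85, contrib = 85<<0 = 85; acc -> 85, shift -> 7
byte 1=0x61: payload=0x61=97, contrib = 97<<7 = 12416; acc -> 12501, shift -> 14

Answer: acc=85 shift=7
acc=12501 shift=14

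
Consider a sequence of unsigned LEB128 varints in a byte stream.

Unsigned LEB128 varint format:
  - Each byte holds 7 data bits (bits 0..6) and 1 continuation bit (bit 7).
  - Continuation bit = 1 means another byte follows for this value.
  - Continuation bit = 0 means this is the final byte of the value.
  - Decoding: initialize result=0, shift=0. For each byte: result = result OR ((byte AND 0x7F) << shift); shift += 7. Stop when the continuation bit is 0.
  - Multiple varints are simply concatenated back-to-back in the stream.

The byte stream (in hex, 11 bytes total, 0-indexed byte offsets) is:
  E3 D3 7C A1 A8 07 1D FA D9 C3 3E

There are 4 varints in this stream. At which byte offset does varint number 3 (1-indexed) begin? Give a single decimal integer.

  byte[0]=0xE3 cont=1 payload=0x63=99: acc |= 99<<0 -> acc=99 shift=7
  byte[1]=0xD3 cont=1 payload=0x53=83: acc |= 83<<7 -> acc=10723 shift=14
  byte[2]=0x7C cont=0 payload=0x7C=124: acc |= 124<<14 -> acc=2042339 shift=21 [end]
Varint 1: bytes[0:3] = E3 D3 7C -> value 2042339 (3 byte(s))
  byte[3]=0xA1 cont=1 payload=0x21=33: acc |= 33<<0 -> acc=33 shift=7
  byte[4]=0xA8 cont=1 payload=0x28=40: acc |= 40<<7 -> acc=5153 shift=14
  byte[5]=0x07 cont=0 payload=0x07=7: acc |= 7<<14 -> acc=119841 shift=21 [end]
Varint 2: bytes[3:6] = A1 A8 07 -> value 119841 (3 byte(s))
  byte[6]=0x1D cont=0 payload=0x1D=29: acc |= 29<<0 -> acc=29 shift=7 [end]
Varint 3: bytes[6:7] = 1D -> value 29 (1 byte(s))
  byte[7]=0xFA cont=1 payload=0x7A=122: acc |= 122<<0 -> acc=122 shift=7
  byte[8]=0xD9 cont=1 payload=0x59=89: acc |= 89<<7 -> acc=11514 shift=14
  byte[9]=0xC3 cont=1 payload=0x43=67: acc |= 67<<14 -> acc=1109242 shift=21
  byte[10]=0x3E cont=0 payload=0x3E=62: acc |= 62<<21 -> acc=131132666 shift=28 [end]
Varint 4: bytes[7:11] = FA D9 C3 3E -> value 131132666 (4 byte(s))

Answer: 6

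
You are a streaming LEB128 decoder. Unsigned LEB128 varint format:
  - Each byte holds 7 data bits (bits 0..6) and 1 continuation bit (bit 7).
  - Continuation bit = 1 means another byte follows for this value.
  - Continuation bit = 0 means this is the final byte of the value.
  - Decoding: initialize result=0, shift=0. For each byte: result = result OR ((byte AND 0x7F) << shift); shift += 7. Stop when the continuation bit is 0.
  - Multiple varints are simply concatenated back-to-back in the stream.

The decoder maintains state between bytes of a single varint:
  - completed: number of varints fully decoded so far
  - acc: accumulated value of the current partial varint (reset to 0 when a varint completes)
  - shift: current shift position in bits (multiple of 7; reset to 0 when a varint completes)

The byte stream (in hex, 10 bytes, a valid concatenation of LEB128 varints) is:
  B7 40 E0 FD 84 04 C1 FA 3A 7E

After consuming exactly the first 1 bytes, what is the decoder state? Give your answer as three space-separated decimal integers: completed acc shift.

byte[0]=0xB7 cont=1 payload=0x37: acc |= 55<<0 -> completed=0 acc=55 shift=7

Answer: 0 55 7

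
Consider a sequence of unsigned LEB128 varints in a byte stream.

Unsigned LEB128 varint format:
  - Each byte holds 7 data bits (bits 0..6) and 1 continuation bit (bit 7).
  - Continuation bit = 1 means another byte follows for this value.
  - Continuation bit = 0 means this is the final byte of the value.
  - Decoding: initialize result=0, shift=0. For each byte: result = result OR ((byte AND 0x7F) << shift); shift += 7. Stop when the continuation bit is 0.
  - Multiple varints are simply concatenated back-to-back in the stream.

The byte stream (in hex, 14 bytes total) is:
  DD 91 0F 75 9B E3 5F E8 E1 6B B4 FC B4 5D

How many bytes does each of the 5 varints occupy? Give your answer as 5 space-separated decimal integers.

Answer: 3 1 3 3 4

Derivation:
  byte[0]=0xDD cont=1 payload=0x5D=93: acc |= 93<<0 -> acc=93 shift=7
  byte[1]=0x91 cont=1 payload=0x11=17: acc |= 17<<7 -> acc=2269 shift=14
  byte[2]=0x0F cont=0 payload=0x0F=15: acc |= 15<<14 -> acc=248029 shift=21 [end]
Varint 1: bytes[0:3] = DD 91 0F -> value 248029 (3 byte(s))
  byte[3]=0x75 cont=0 payload=0x75=117: acc |= 117<<0 -> acc=117 shift=7 [end]
Varint 2: bytes[3:4] = 75 -> value 117 (1 byte(s))
  byte[4]=0x9B cont=1 payload=0x1B=27: acc |= 27<<0 -> acc=27 shift=7
  byte[5]=0xE3 cont=1 payload=0x63=99: acc |= 99<<7 -> acc=12699 shift=14
  byte[6]=0x5F cont=0 payload=0x5F=95: acc |= 95<<14 -> acc=1569179 shift=21 [end]
Varint 3: bytes[4:7] = 9B E3 5F -> value 1569179 (3 byte(s))
  byte[7]=0xE8 cont=1 payload=0x68=104: acc |= 104<<0 -> acc=104 shift=7
  byte[8]=0xE1 cont=1 payload=0x61=97: acc |= 97<<7 -> acc=12520 shift=14
  byte[9]=0x6B cont=0 payload=0x6B=107: acc |= 107<<14 -> acc=1765608 shift=21 [end]
Varint 4: bytes[7:10] = E8 E1 6B -> value 1765608 (3 byte(s))
  byte[10]=0xB4 cont=1 payload=0x34=52: acc |= 52<<0 -> acc=52 shift=7
  byte[11]=0xFC cont=1 payload=0x7C=124: acc |= 124<<7 -> acc=15924 shift=14
  byte[12]=0xB4 cont=1 payload=0x34=52: acc |= 52<<14 -> acc=867892 shift=21
  byte[13]=0x5D cont=0 payload=0x5D=93: acc |= 93<<21 -> acc=195903028 shift=28 [end]
Varint 5: bytes[10:14] = B4 FC B4 5D -> value 195903028 (4 byte(s))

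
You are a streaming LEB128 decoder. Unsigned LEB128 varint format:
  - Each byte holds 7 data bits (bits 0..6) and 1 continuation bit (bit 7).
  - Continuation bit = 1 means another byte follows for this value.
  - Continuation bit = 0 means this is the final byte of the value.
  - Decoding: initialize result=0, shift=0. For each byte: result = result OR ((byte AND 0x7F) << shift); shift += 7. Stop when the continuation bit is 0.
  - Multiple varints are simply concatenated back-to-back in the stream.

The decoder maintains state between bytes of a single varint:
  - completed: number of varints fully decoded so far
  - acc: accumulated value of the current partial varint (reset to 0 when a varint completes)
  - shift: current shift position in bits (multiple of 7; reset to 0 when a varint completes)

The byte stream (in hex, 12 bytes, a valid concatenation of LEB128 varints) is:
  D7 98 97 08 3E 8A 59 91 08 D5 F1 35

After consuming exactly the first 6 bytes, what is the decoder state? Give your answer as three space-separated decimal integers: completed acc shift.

byte[0]=0xD7 cont=1 payload=0x57: acc |= 87<<0 -> completed=0 acc=87 shift=7
byte[1]=0x98 cont=1 payload=0x18: acc |= 24<<7 -> completed=0 acc=3159 shift=14
byte[2]=0x97 cont=1 payload=0x17: acc |= 23<<14 -> completed=0 acc=379991 shift=21
byte[3]=0x08 cont=0 payload=0x08: varint #1 complete (value=17157207); reset -> completed=1 acc=0 shift=0
byte[4]=0x3E cont=0 payload=0x3E: varint #2 complete (value=62); reset -> completed=2 acc=0 shift=0
byte[5]=0x8A cont=1 payload=0x0A: acc |= 10<<0 -> completed=2 acc=10 shift=7

Answer: 2 10 7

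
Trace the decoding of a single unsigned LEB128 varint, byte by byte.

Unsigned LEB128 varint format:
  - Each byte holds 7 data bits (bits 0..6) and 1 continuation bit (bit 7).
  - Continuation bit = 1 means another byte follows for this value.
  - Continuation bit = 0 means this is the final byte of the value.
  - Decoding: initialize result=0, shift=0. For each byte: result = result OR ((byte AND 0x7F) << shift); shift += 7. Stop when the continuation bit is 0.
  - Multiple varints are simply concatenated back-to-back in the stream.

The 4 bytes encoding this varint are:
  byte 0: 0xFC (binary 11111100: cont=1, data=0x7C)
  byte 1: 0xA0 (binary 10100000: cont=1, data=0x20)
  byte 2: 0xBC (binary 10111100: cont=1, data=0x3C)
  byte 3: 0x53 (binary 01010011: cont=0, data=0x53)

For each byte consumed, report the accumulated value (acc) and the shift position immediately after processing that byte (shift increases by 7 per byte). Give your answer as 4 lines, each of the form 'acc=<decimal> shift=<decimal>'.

byte 0=0xFC: payload=0x7C=124, contrib = 124<<0 = 124; acc -> 124, shift -> 7
byte 1=0xA0: payload=0x20=32, contrib = 32<<7 = 4096; acc -> 4220, shift -> 14
byte 2=0xBC: payload=0x3C=60, contrib = 60<<14 = 983040; acc -> 987260, shift -> 21
byte 3=0x53: payload=0x53=83, contrib = 83<<21 = 174063616; acc -> 175050876, shift -> 28

Answer: acc=124 shift=7
acc=4220 shift=14
acc=987260 shift=21
acc=175050876 shift=28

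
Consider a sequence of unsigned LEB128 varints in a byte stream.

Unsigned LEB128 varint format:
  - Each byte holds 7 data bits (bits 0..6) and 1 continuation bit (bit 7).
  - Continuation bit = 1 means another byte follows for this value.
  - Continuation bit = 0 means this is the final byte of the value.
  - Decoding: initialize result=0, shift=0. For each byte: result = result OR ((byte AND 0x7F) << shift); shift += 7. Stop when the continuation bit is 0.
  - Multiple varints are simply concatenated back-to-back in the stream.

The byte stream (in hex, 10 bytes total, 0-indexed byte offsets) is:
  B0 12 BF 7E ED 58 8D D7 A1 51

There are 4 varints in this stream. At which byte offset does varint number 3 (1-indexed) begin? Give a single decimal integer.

Answer: 4

Derivation:
  byte[0]=0xB0 cont=1 payload=0x30=48: acc |= 48<<0 -> acc=48 shift=7
  byte[1]=0x12 cont=0 payload=0x12=18: acc |= 18<<7 -> acc=2352 shift=14 [end]
Varint 1: bytes[0:2] = B0 12 -> value 2352 (2 byte(s))
  byte[2]=0xBF cont=1 payload=0x3F=63: acc |= 63<<0 -> acc=63 shift=7
  byte[3]=0x7E cont=0 payload=0x7E=126: acc |= 126<<7 -> acc=16191 shift=14 [end]
Varint 2: bytes[2:4] = BF 7E -> value 16191 (2 byte(s))
  byte[4]=0xED cont=1 payload=0x6D=109: acc |= 109<<0 -> acc=109 shift=7
  byte[5]=0x58 cont=0 payload=0x58=88: acc |= 88<<7 -> acc=11373 shift=14 [end]
Varint 3: bytes[4:6] = ED 58 -> value 11373 (2 byte(s))
  byte[6]=0x8D cont=1 payload=0x0D=13: acc |= 13<<0 -> acc=13 shift=7
  byte[7]=0xD7 cont=1 payload=0x57=87: acc |= 87<<7 -> acc=11149 shift=14
  byte[8]=0xA1 cont=1 payload=0x21=33: acc |= 33<<14 -> acc=551821 shift=21
  byte[9]=0x51 cont=0 payload=0x51=81: acc |= 81<<21 -> acc=170421133 shift=28 [end]
Varint 4: bytes[6:10] = 8D D7 A1 51 -> value 170421133 (4 byte(s))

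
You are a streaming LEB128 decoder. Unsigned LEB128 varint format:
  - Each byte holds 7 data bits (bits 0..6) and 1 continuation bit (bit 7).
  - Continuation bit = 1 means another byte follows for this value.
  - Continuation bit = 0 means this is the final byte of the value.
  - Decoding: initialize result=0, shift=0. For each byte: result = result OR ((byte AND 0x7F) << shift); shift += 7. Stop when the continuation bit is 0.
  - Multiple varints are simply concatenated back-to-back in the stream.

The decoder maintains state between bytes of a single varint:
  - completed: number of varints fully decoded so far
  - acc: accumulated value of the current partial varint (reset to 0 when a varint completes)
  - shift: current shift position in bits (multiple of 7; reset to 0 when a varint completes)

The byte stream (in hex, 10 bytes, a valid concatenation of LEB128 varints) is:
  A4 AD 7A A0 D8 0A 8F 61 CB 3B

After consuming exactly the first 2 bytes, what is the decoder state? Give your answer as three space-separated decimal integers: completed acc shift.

byte[0]=0xA4 cont=1 payload=0x24: acc |= 36<<0 -> completed=0 acc=36 shift=7
byte[1]=0xAD cont=1 payload=0x2D: acc |= 45<<7 -> completed=0 acc=5796 shift=14

Answer: 0 5796 14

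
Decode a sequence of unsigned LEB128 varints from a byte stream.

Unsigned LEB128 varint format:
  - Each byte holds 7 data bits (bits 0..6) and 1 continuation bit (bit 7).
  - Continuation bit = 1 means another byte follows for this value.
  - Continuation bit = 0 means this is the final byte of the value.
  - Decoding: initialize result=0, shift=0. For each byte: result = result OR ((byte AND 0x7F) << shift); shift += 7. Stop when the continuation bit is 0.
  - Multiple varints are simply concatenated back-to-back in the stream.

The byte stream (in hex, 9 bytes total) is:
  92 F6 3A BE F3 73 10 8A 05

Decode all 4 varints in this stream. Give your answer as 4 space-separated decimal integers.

  byte[0]=0x92 cont=1 payload=0x12=18: acc |= 18<<0 -> acc=18 shift=7
  byte[1]=0xF6 cont=1 payload=0x76=118: acc |= 118<<7 -> acc=15122 shift=14
  byte[2]=0x3A cont=0 payload=0x3A=58: acc |= 58<<14 -> acc=965394 shift=21 [end]
Varint 1: bytes[0:3] = 92 F6 3A -> value 965394 (3 byte(s))
  byte[3]=0xBE cont=1 payload=0x3E=62: acc |= 62<<0 -> acc=62 shift=7
  byte[4]=0xF3 cont=1 payload=0x73=115: acc |= 115<<7 -> acc=14782 shift=14
  byte[5]=0x73 cont=0 payload=0x73=115: acc |= 115<<14 -> acc=1898942 shift=21 [end]
Varint 2: bytes[3:6] = BE F3 73 -> value 1898942 (3 byte(s))
  byte[6]=0x10 cont=0 payload=0x10=16: acc |= 16<<0 -> acc=16 shift=7 [end]
Varint 3: bytes[6:7] = 10 -> value 16 (1 byte(s))
  byte[7]=0x8A cont=1 payload=0x0A=10: acc |= 10<<0 -> acc=10 shift=7
  byte[8]=0x05 cont=0 payload=0x05=5: acc |= 5<<7 -> acc=650 shift=14 [end]
Varint 4: bytes[7:9] = 8A 05 -> value 650 (2 byte(s))

Answer: 965394 1898942 16 650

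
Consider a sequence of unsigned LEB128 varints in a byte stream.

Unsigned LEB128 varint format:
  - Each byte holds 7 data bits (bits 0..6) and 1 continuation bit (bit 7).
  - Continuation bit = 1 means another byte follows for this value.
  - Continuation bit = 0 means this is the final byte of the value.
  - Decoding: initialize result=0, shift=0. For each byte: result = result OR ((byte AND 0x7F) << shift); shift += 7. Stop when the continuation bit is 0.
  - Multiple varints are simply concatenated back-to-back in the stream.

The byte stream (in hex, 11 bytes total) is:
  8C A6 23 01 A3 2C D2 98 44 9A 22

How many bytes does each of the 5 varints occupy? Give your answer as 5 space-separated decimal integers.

Answer: 3 1 2 3 2

Derivation:
  byte[0]=0x8C cont=1 payload=0x0C=12: acc |= 12<<0 -> acc=12 shift=7
  byte[1]=0xA6 cont=1 payload=0x26=38: acc |= 38<<7 -> acc=4876 shift=14
  byte[2]=0x23 cont=0 payload=0x23=35: acc |= 35<<14 -> acc=578316 shift=21 [end]
Varint 1: bytes[0:3] = 8C A6 23 -> value 578316 (3 byte(s))
  byte[3]=0x01 cont=0 payload=0x01=1: acc |= 1<<0 -> acc=1 shift=7 [end]
Varint 2: bytes[3:4] = 01 -> value 1 (1 byte(s))
  byte[4]=0xA3 cont=1 payload=0x23=35: acc |= 35<<0 -> acc=35 shift=7
  byte[5]=0x2C cont=0 payload=0x2C=44: acc |= 44<<7 -> acc=5667 shift=14 [end]
Varint 3: bytes[4:6] = A3 2C -> value 5667 (2 byte(s))
  byte[6]=0xD2 cont=1 payload=0x52=82: acc |= 82<<0 -> acc=82 shift=7
  byte[7]=0x98 cont=1 payload=0x18=24: acc |= 24<<7 -> acc=3154 shift=14
  byte[8]=0x44 cont=0 payload=0x44=68: acc |= 68<<14 -> acc=1117266 shift=21 [end]
Varint 4: bytes[6:9] = D2 98 44 -> value 1117266 (3 byte(s))
  byte[9]=0x9A cont=1 payload=0x1A=26: acc |= 26<<0 -> acc=26 shift=7
  byte[10]=0x22 cont=0 payload=0x22=34: acc |= 34<<7 -> acc=4378 shift=14 [end]
Varint 5: bytes[9:11] = 9A 22 -> value 4378 (2 byte(s))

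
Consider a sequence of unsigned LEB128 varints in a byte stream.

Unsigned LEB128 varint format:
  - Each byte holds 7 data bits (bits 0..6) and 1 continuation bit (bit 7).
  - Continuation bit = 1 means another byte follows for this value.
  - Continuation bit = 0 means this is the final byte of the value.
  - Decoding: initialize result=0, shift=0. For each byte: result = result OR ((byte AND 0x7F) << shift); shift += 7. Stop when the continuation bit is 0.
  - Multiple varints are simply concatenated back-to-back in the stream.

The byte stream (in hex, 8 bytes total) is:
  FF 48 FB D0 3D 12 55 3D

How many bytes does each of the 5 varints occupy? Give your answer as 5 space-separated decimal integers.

Answer: 2 3 1 1 1

Derivation:
  byte[0]=0xFF cont=1 payload=0x7F=127: acc |= 127<<0 -> acc=127 shift=7
  byte[1]=0x48 cont=0 payload=0x48=72: acc |= 72<<7 -> acc=9343 shift=14 [end]
Varint 1: bytes[0:2] = FF 48 -> value 9343 (2 byte(s))
  byte[2]=0xFB cont=1 payload=0x7B=123: acc |= 123<<0 -> acc=123 shift=7
  byte[3]=0xD0 cont=1 payload=0x50=80: acc |= 80<<7 -> acc=10363 shift=14
  byte[4]=0x3D cont=0 payload=0x3D=61: acc |= 61<<14 -> acc=1009787 shift=21 [end]
Varint 2: bytes[2:5] = FB D0 3D -> value 1009787 (3 byte(s))
  byte[5]=0x12 cont=0 payload=0x12=18: acc |= 18<<0 -> acc=18 shift=7 [end]
Varint 3: bytes[5:6] = 12 -> value 18 (1 byte(s))
  byte[6]=0x55 cont=0 payload=0x55=85: acc |= 85<<0 -> acc=85 shift=7 [end]
Varint 4: bytes[6:7] = 55 -> value 85 (1 byte(s))
  byte[7]=0x3D cont=0 payload=0x3D=61: acc |= 61<<0 -> acc=61 shift=7 [end]
Varint 5: bytes[7:8] = 3D -> value 61 (1 byte(s))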